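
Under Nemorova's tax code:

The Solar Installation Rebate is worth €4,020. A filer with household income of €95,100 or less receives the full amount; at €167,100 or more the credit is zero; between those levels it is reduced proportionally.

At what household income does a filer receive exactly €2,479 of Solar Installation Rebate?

€2,479 is 2,479/4,020 of the full €4,020, so 1,541/4,020 of the €72,000 range has been used: income = €95,100 + €72,000 × 1,541/4,020 = €122,700.

€122,700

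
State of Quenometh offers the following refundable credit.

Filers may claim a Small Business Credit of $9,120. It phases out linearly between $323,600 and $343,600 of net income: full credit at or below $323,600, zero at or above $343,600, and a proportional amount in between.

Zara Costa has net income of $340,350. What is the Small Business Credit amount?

Small Business Credit: $340,350 is $16,750 into a $20,000 phase-out range, leaving 3,250/20,000 of the credit: $9,120 × 3,250/20,000 = $1,482.

$1,482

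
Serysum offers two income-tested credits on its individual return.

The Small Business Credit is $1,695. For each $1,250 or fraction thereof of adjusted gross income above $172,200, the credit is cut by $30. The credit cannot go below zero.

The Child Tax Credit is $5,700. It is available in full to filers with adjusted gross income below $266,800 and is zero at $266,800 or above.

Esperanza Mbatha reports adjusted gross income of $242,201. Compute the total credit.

Small Business Credit: income exceeds $172,200 by $70,001 → 57 increments × $30 = $1,710 ≥ base, so the credit is $0.
Child Tax Credit: $242,201 is below the $266,800 cutoff, so the full $5,700 applies.
Total: $0 + $5,700 = $5,700.

$5,700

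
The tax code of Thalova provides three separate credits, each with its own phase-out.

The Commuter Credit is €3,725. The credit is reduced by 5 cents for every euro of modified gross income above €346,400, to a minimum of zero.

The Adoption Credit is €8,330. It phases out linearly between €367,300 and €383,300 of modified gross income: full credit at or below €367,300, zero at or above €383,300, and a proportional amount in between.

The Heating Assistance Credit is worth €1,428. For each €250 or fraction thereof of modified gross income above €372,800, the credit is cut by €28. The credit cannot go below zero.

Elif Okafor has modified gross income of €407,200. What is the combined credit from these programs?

€685

Commuter Credit: 5% of the €60,800 excess over €346,400 is €3,040; credit = €3,725 − €3,040 = €685.
Adoption Credit: €407,200 is at or above €383,300, so the credit is €0.
Heating Assistance Credit: income exceeds €372,800 by €34,400 → 138 increments × €28 = €3,864 ≥ base, so the credit is €0.
Total: €685 + €0 + €0 = €685.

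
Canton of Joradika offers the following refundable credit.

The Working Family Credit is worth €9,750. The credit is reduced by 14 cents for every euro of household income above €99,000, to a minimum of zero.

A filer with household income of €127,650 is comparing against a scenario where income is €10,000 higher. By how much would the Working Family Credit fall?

At €127,650 — 14% of the €28,650 excess over €99,000 is €4,011; credit = €9,750 − €4,011 = €5,739.
At €137,650 — 14% of the €38,650 excess over €99,000 is €5,411; credit = €9,750 − €5,411 = €4,339.
Lost: €5,739 − €4,339 = €1,400.

€1,400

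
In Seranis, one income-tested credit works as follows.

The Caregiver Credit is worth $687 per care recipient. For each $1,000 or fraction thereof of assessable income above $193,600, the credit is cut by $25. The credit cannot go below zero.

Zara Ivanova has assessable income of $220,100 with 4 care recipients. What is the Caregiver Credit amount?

Caregiver Credit: base = 4 × $687 = $2,748. income exceeds $193,600 by $26,500, which is 27 full-or-partial $1,000 increments; reduction = 27 × $25 = $675, leaving $2,073.

$2,073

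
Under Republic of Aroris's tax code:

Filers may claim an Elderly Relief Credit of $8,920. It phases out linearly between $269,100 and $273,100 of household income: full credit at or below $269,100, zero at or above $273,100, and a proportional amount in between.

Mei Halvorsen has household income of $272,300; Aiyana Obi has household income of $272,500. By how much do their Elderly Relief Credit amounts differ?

Mei ($272,300): Elderly Relief Credit: $272,300 is $3,200 into a $4,000 phase-out range, leaving 800/4,000 of the credit: $8,920 × 800/4,000 = $1,784.
Aiyana ($272,500): Elderly Relief Credit: $272,500 is $3,400 into a $4,000 phase-out range, leaving 600/4,000 of the credit: $8,920 × 600/4,000 = $1,338.
Difference: |$1,784 − $1,338| = $446.

$446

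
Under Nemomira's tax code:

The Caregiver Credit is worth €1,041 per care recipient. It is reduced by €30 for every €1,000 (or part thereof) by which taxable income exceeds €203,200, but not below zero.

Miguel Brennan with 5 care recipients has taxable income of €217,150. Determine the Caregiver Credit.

€4,785

Caregiver Credit: base = 5 × €1,041 = €5,205. income exceeds €203,200 by €13,950, which is 14 full-or-partial €1,000 increments; reduction = 14 × €30 = €420, leaving €4,785.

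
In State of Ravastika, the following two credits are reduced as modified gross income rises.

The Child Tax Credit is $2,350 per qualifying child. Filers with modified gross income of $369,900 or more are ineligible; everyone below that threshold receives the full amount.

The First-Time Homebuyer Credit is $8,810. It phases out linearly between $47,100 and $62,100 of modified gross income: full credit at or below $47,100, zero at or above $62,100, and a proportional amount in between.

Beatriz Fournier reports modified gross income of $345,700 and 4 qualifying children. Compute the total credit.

$9,400

Child Tax Credit: base = 4 × $2,350 = $9,400. $345,700 is below the $369,900 cutoff, so the full $9,400 applies.
First-Time Homebuyer Credit: $345,700 is at or above $62,100, so the credit is $0.
Total: $9,400 + $0 = $9,400.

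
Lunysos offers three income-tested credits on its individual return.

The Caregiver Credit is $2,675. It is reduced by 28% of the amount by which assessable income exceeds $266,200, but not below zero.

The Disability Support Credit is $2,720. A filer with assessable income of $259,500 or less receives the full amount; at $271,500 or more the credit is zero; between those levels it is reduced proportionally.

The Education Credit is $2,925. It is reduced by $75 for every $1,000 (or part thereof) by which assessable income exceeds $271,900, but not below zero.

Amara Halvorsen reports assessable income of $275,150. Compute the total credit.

$2,794

Caregiver Credit: 28% of the $8,950 excess over $266,200 is $2,506; credit = $2,675 − $2,506 = $169.
Disability Support Credit: $275,150 is at or above $271,500, so the credit is $0.
Education Credit: income exceeds $271,900 by $3,250, which is 4 full-or-partial $1,000 increments; reduction = 4 × $75 = $300, leaving $2,625.
Total: $169 + $0 + $2,625 = $2,794.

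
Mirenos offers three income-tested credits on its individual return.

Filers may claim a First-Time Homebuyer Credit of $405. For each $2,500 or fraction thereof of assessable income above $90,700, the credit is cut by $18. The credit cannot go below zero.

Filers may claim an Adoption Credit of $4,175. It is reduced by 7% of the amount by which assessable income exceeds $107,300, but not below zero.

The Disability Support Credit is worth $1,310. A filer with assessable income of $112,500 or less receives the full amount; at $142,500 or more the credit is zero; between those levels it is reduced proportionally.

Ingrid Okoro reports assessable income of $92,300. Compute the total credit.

First-Time Homebuyer Credit: income exceeds $90,700 by $1,600, which is 1 full-or-partial $2,500 increment; reduction = 1 × $18 = $18, leaving $387.
Adoption Credit: $92,300 is at or below the $107,300 threshold, so the full $4,175 applies.
Disability Support Credit: $92,300 is at or below the $112,500 threshold, so the full $1,310 applies.
Total: $387 + $4,175 + $1,310 = $5,872.

$5,872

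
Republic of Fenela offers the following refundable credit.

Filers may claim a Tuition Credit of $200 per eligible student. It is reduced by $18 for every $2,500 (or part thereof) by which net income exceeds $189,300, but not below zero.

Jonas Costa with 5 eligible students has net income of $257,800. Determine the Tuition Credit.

$496

Tuition Credit: base = 5 × $200 = $1,000. income exceeds $189,300 by $68,500, which is 28 full-or-partial $2,500 increments; reduction = 28 × $18 = $504, leaving $496.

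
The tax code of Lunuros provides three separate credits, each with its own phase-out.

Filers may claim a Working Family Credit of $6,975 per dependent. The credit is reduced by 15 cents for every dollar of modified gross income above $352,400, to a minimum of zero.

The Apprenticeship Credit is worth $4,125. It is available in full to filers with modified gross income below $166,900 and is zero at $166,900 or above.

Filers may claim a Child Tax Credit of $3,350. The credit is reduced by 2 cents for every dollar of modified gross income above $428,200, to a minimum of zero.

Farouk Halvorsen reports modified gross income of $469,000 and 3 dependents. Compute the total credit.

$5,969

Working Family Credit: base = 3 × $6,975 = $20,925. 15% of the $116,600 excess over $352,400 is $17,490; credit = $20,925 − $17,490 = $3,435.
Apprenticeship Credit: $469,000 meets or exceeds the $166,900 cutoff, so the credit is $0.
Child Tax Credit: 2% of the $40,800 excess over $428,200 is $816; credit = $3,350 − $816 = $2,534.
Total: $3,435 + $0 + $2,534 = $5,969.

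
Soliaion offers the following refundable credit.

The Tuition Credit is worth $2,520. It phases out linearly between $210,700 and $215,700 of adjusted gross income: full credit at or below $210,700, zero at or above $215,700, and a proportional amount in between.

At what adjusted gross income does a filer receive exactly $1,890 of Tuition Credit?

$1,890 is 1,890/2,520 of the full $2,520, so 630/2,520 of the $5,000 range has been used: income = $210,700 + $5,000 × 630/2,520 = $211,950.

$211,950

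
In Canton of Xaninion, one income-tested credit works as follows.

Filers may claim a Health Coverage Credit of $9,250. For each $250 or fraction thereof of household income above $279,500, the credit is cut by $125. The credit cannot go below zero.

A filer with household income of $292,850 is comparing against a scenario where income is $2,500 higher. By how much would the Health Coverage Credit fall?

$1,250

At $292,850 — income exceeds $279,500 by $13,350, which is 54 full-or-partial $250 increments; reduction = 54 × $125 = $6,750, leaving $2,500.
At $295,350 — income exceeds $279,500 by $15,850, which is 64 full-or-partial $250 increments; reduction = 64 × $125 = $8,000, leaving $1,250.
Lost: $2,500 − $1,250 = $1,250.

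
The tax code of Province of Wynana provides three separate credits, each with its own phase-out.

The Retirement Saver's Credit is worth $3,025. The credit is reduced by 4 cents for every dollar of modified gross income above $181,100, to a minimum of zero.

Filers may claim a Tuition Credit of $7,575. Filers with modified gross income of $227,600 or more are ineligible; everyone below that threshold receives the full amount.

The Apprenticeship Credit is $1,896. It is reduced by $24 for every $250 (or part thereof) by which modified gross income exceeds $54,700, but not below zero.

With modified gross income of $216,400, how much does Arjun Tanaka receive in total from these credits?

$9,188

Retirement Saver's Credit: 4% of the $35,300 excess over $181,100 is $1,412; credit = $3,025 − $1,412 = $1,613.
Tuition Credit: $216,400 is below the $227,600 cutoff, so the full $7,575 applies.
Apprenticeship Credit: income exceeds $54,700 by $161,700 → 647 increments × $24 = $15,528 ≥ base, so the credit is $0.
Total: $1,613 + $7,575 + $0 = $9,188.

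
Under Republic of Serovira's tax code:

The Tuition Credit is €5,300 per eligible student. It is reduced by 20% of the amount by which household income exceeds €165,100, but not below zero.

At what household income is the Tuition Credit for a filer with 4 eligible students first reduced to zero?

€271,100

Full credit = 4 × €5,300 = €21,200.
The credit falls by 20% of each euro above €165,100, so it reaches zero when the excess is €21,200 / 20% = €106,000: income = €165,100 + €106,000 = €271,100.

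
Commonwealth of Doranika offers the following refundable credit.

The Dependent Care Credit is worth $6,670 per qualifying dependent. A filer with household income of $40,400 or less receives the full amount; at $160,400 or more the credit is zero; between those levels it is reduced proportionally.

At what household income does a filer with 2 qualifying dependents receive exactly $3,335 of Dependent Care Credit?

Full credit = 2 × $6,670 = $13,340.
$3,335 is 3,335/13,340 of the full $13,340, so 10,005/13,340 of the $120,000 range has been used: income = $40,400 + $120,000 × 10,005/13,340 = $130,400.

$130,400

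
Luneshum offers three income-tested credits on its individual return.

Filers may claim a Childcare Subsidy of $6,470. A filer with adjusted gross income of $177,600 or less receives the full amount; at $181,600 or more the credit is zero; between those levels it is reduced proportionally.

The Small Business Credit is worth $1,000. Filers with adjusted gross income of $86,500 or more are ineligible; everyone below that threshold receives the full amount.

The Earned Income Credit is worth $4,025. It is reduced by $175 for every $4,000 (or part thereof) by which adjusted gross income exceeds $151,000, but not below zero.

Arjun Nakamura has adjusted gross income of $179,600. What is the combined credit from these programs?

Childcare Subsidy: $179,600 is $2,000 into a $4,000 phase-out range, leaving 2,000/4,000 of the credit: $6,470 × 2,000/4,000 = $3,235.
Small Business Credit: $179,600 meets or exceeds the $86,500 cutoff, so the credit is $0.
Earned Income Credit: income exceeds $151,000 by $28,600, which is 8 full-or-partial $4,000 increments; reduction = 8 × $175 = $1,400, leaving $2,625.
Total: $3,235 + $0 + $2,625 = $5,860.

$5,860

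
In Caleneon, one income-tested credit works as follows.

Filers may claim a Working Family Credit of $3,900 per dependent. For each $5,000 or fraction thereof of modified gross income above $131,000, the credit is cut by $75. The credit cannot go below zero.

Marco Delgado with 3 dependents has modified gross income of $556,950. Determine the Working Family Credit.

Working Family Credit: base = 3 × $3,900 = $11,700. income exceeds $131,000 by $425,950, which is 86 full-or-partial $5,000 increments; reduction = 86 × $75 = $6,450, leaving $5,250.

$5,250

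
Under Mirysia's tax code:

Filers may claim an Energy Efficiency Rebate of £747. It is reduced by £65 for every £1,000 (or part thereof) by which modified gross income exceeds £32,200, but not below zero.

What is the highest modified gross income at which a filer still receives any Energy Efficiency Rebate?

After 11 increments the reduction is 11 × £65 = £715, leaving £32; one more increment wipes it out. Increment 11 ends at excess 11 × £1,000 = £11,000, so the highest qualifying income is £32,200 + £11,000 = £43,200.

£43,200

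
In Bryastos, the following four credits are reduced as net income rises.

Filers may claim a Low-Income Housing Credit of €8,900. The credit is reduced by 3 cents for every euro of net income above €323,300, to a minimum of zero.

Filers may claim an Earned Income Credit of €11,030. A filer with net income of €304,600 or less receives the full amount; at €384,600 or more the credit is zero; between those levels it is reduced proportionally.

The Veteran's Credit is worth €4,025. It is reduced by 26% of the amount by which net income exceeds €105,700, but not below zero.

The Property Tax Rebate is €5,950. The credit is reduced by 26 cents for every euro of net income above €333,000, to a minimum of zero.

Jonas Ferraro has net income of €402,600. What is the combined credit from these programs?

Low-Income Housing Credit: 3% of the €79,300 excess over €323,300 is €2,379; credit = €8,900 − €2,379 = €6,521.
Earned Income Credit: €402,600 is at or above €384,600, so the credit is €0.
Veteran's Credit: 26% of the €296,900 excess over €105,700 is €77,194 ≥ base, so the credit is €0.
Property Tax Rebate: 26% of the €69,600 excess over €333,000 is €18,096 ≥ base, so the credit is €0.
Total: €6,521 + €0 + €0 + €0 = €6,521.

€6,521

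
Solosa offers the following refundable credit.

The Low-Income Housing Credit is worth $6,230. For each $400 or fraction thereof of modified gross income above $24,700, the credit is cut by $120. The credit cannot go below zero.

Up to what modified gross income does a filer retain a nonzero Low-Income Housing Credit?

After 51 increments the reduction is 51 × $120 = $6,120, leaving $110; one more increment wipes it out. Increment 51 ends at excess 51 × $400 = $20,400, so the highest qualifying income is $24,700 + $20,400 = $45,100.

$45,100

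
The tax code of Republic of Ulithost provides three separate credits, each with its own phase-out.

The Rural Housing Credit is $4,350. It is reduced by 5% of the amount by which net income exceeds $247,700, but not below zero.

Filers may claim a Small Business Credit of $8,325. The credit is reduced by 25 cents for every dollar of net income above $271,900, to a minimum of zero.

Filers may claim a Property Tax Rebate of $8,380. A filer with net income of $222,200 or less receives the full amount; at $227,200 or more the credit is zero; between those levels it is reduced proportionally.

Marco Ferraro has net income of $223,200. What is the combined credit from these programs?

$19,379

Rural Housing Credit: $223,200 is at or below the $247,700 threshold, so the full $4,350 applies.
Small Business Credit: $223,200 is at or below the $271,900 threshold, so the full $8,325 applies.
Property Tax Rebate: $223,200 is $1,000 into a $5,000 phase-out range, leaving 4,000/5,000 of the credit: $8,380 × 4,000/5,000 = $6,704.
Total: $4,350 + $8,325 + $6,704 = $19,379.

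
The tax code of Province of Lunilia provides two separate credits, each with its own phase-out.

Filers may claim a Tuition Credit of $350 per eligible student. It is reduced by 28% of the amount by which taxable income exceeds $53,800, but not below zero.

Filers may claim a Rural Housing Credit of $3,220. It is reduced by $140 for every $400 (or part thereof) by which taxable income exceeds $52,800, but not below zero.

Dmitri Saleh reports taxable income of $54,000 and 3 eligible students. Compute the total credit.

$3,794

Tuition Credit: base = 3 × $350 = $1,050. 28% of the $200 excess over $53,800 is $56; credit = $1,050 − $56 = $994.
Rural Housing Credit: income exceeds $52,800 by $1,200, which is 3 full-or-partial $400 increments; reduction = 3 × $140 = $420, leaving $2,800.
Total: $994 + $2,800 = $3,794.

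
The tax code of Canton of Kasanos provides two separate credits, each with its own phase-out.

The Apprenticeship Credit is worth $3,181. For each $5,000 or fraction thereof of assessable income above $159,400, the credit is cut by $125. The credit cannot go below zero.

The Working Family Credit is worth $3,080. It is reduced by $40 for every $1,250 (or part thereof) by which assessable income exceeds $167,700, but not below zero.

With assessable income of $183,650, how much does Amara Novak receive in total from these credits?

$5,116

Apprenticeship Credit: income exceeds $159,400 by $24,250, which is 5 full-or-partial $5,000 increments; reduction = 5 × $125 = $625, leaving $2,556.
Working Family Credit: income exceeds $167,700 by $15,950, which is 13 full-or-partial $1,250 increments; reduction = 13 × $40 = $520, leaving $2,560.
Total: $2,556 + $2,560 = $5,116.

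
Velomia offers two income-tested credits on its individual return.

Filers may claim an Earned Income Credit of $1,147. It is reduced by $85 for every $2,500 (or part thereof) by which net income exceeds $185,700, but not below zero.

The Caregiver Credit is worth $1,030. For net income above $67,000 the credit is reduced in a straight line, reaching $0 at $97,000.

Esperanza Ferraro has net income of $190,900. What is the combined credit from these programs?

$892

Earned Income Credit: income exceeds $185,700 by $5,200, which is 3 full-or-partial $2,500 increments; reduction = 3 × $85 = $255, leaving $892.
Caregiver Credit: $190,900 is at or above $97,000, so the credit is $0.
Total: $892 + $0 = $892.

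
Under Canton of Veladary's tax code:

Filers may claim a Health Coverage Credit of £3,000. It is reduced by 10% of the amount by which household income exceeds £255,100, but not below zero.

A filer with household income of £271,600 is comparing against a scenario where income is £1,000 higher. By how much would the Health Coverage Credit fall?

£100

At £271,600 — 10% of the £16,500 excess over £255,100 is £1,650; credit = £3,000 − £1,650 = £1,350.
At £272,600 — 10% of the £17,500 excess over £255,100 is £1,750; credit = £3,000 − £1,750 = £1,250.
Lost: £1,350 − £1,250 = £100.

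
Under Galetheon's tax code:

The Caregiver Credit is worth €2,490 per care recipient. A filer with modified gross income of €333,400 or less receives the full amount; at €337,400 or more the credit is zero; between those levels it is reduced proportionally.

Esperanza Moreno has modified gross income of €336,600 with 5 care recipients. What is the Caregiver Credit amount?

€2,490

Caregiver Credit: base = 5 × €2,490 = €12,450. €336,600 is €3,200 into a €4,000 phase-out range, leaving 800/4,000 of the credit: €12,450 × 800/4,000 = €2,490.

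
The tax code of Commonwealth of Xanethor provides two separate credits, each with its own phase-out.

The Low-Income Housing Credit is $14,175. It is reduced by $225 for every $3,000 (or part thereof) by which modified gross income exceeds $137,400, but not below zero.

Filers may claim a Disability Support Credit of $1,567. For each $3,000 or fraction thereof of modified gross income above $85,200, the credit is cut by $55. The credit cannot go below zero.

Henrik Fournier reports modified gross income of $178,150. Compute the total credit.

$11,025

Low-Income Housing Credit: income exceeds $137,400 by $40,750, which is 14 full-or-partial $3,000 increments; reduction = 14 × $225 = $3,150, leaving $11,025.
Disability Support Credit: income exceeds $85,200 by $92,950 → 31 increments × $55 = $1,705 ≥ base, so the credit is $0.
Total: $11,025 + $0 = $11,025.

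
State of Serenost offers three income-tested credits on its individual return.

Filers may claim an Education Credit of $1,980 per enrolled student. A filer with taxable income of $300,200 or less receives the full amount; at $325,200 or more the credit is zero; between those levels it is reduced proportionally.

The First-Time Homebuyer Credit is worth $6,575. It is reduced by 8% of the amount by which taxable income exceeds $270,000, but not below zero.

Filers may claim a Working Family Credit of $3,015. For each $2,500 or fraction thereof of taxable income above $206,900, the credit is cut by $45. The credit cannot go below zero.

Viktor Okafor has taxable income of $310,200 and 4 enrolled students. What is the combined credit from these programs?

Education Credit: base = 4 × $1,980 = $7,920. $310,200 is $10,000 into a $25,000 phase-out range, leaving 15,000/25,000 of the credit: $7,920 × 15,000/25,000 = $4,752.
First-Time Homebuyer Credit: 8% of the $40,200 excess over $270,000 is $3,216; credit = $6,575 − $3,216 = $3,359.
Working Family Credit: income exceeds $206,900 by $103,300, which is 42 full-or-partial $2,500 increments; reduction = 42 × $45 = $1,890, leaving $1,125.
Total: $4,752 + $3,359 + $1,125 = $9,236.

$9,236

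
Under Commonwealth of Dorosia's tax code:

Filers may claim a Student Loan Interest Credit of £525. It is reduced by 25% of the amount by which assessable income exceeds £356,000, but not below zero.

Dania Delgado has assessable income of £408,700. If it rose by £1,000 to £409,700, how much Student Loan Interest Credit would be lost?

At £408,700 — 25% of the £52,700 excess over £356,000 is £13,175 ≥ base, so the credit is £0.
At £409,700 — 25% of the £53,700 excess over £356,000 is £13,425 ≥ base, so the credit is £0.
Lost: £0 − £0 = £0.

£0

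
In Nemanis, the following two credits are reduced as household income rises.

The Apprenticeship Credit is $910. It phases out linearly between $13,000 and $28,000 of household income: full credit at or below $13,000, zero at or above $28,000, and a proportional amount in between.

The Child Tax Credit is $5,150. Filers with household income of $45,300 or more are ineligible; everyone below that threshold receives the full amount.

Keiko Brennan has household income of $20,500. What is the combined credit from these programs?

Apprenticeship Credit: $20,500 is $7,500 into a $15,000 phase-out range, leaving 7,500/15,000 of the credit: $910 × 7,500/15,000 = $455.
Child Tax Credit: $20,500 is below the $45,300 cutoff, so the full $5,150 applies.
Total: $455 + $5,150 = $5,605.

$5,605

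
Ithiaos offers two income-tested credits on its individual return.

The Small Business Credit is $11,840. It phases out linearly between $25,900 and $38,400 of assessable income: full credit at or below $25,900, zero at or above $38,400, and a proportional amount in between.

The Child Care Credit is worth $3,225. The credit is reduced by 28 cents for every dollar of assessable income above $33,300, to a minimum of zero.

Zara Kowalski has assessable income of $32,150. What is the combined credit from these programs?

$9,145

Small Business Credit: $32,150 is $6,250 into a $12,500 phase-out range, leaving 6,250/12,500 of the credit: $11,840 × 6,250/12,500 = $5,920.
Child Care Credit: $32,150 is at or below the $33,300 threshold, so the full $3,225 applies.
Total: $5,920 + $3,225 = $9,145.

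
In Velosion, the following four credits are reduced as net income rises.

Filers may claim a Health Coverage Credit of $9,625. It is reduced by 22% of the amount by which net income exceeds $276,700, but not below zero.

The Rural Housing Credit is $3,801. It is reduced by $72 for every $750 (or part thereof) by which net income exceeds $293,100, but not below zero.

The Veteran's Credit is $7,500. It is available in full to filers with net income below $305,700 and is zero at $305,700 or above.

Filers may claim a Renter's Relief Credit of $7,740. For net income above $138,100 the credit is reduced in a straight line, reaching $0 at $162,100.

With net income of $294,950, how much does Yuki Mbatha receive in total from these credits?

Health Coverage Credit: 22% of the $18,250 excess over $276,700 is $4,015; credit = $9,625 − $4,015 = $5,610.
Rural Housing Credit: income exceeds $293,100 by $1,850, which is 3 full-or-partial $750 increments; reduction = 3 × $72 = $216, leaving $3,585.
Veteran's Credit: $294,950 is below the $305,700 cutoff, so the full $7,500 applies.
Renter's Relief Credit: $294,950 is at or above $162,100, so the credit is $0.
Total: $5,610 + $3,585 + $7,500 + $0 = $16,695.

$16,695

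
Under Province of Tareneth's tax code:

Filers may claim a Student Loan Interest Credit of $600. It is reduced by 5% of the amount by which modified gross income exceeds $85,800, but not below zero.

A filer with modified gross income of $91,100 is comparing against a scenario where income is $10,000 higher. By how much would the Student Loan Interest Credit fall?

At $91,100 — 5% of the $5,300 excess over $85,800 is $265; credit = $600 − $265 = $335.
At $101,100 — 5% of the $15,300 excess over $85,800 is $765 ≥ base, so the credit is $0.
Lost: $335 − $0 = $335.

$335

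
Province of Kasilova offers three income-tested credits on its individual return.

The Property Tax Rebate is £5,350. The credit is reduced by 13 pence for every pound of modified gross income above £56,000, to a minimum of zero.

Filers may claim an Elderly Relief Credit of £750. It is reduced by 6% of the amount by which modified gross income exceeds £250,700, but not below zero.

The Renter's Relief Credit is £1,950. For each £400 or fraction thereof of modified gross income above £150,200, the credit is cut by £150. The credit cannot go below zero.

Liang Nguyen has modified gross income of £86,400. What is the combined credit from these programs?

£4,098

Property Tax Rebate: 13% of the £30,400 excess over £56,000 is £3,952; credit = £5,350 − £3,952 = £1,398.
Elderly Relief Credit: £86,400 is at or below the £250,700 threshold, so the full £750 applies.
Renter's Relief Credit: £86,400 is at or below the £150,200 threshold, so the full £1,950 applies.
Total: £1,398 + £750 + £1,950 = £4,098.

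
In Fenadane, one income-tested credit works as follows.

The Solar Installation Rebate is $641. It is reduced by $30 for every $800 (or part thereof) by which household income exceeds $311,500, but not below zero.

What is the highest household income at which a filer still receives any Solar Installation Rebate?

After 21 increments the reduction is 21 × $30 = $630, leaving $11; one more increment wipes it out. Increment 21 ends at excess 21 × $800 = $16,800, so the highest qualifying income is $311,500 + $16,800 = $328,300.

$328,300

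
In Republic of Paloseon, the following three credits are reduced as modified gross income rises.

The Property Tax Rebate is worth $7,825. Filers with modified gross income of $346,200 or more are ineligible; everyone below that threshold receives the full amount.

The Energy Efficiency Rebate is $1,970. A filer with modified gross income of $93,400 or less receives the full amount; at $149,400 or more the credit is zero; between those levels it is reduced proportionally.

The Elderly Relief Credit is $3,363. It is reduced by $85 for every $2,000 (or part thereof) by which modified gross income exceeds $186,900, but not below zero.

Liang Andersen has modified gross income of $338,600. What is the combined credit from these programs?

$7,825

Property Tax Rebate: $338,600 is below the $346,200 cutoff, so the full $7,825 applies.
Energy Efficiency Rebate: $338,600 is at or above $149,400, so the credit is $0.
Elderly Relief Credit: income exceeds $186,900 by $151,700 → 76 increments × $85 = $6,460 ≥ base, so the credit is $0.
Total: $7,825 + $0 + $0 = $7,825.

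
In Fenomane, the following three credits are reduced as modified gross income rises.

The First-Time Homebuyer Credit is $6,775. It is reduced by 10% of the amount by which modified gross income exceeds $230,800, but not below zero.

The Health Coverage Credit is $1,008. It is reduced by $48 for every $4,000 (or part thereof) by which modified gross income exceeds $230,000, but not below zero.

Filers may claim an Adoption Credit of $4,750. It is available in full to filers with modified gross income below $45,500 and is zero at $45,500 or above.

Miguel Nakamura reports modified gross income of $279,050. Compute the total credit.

First-Time Homebuyer Credit: 10% of the $48,250 excess over $230,800 is $4,825; credit = $6,775 − $4,825 = $1,950.
Health Coverage Credit: income exceeds $230,000 by $49,050, which is 13 full-or-partial $4,000 increments; reduction = 13 × $48 = $624, leaving $384.
Adoption Credit: $279,050 meets or exceeds the $45,500 cutoff, so the credit is $0.
Total: $1,950 + $384 + $0 = $2,334.

$2,334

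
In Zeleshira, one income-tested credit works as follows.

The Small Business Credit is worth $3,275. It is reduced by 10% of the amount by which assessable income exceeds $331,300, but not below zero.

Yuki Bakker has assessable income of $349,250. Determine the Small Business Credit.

$1,480

Small Business Credit: 10% of the $17,950 excess over $331,300 is $1,795; credit = $3,275 − $1,795 = $1,480.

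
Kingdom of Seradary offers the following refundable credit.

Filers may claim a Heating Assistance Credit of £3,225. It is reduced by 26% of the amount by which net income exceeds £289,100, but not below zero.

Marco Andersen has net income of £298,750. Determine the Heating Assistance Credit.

£716

Heating Assistance Credit: 26% of the £9,650 excess over £289,100 is £2,509; credit = £3,225 − £2,509 = £716.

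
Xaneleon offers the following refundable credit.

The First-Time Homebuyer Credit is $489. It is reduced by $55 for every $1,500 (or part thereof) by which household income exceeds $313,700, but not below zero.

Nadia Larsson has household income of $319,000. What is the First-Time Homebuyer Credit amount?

$269

First-Time Homebuyer Credit: income exceeds $313,700 by $5,300, which is 4 full-or-partial $1,500 increments; reduction = 4 × $55 = $220, leaving $269.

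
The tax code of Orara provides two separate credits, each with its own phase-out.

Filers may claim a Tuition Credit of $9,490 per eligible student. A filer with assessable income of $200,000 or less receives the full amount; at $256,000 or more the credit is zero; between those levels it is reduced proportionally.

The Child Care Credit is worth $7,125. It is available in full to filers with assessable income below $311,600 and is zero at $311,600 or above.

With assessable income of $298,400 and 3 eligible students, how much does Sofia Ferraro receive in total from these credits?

$7,125

Tuition Credit: base = 3 × $9,490 = $28,470. $298,400 is at or above $256,000, so the credit is $0.
Child Care Credit: $298,400 is below the $311,600 cutoff, so the full $7,125 applies.
Total: $0 + $7,125 = $7,125.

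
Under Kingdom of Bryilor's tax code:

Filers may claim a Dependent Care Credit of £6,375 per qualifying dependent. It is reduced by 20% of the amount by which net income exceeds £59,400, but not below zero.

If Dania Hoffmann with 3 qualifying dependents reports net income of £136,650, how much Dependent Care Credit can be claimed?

£3,675

Dependent Care Credit: base = 3 × £6,375 = £19,125. 20% of the £77,250 excess over £59,400 is £15,450; credit = £19,125 − £15,450 = £3,675.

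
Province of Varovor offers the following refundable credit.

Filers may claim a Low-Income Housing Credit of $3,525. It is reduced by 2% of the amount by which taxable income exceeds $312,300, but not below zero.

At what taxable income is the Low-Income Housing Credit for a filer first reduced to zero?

$488,550

The credit falls by 2% of each dollar above $312,300, so it reaches zero when the excess is $3,525 / 2% = $176,250: income = $312,300 + $176,250 = $488,550.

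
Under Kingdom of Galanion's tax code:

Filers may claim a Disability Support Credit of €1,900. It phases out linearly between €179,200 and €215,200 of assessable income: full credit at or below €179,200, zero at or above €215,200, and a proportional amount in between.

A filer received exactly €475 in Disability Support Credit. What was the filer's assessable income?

€206,200

€475 is 475/1,900 of the full €1,900, so 1,425/1,900 of the €36,000 range has been used: income = €179,200 + €36,000 × 1,425/1,900 = €206,200.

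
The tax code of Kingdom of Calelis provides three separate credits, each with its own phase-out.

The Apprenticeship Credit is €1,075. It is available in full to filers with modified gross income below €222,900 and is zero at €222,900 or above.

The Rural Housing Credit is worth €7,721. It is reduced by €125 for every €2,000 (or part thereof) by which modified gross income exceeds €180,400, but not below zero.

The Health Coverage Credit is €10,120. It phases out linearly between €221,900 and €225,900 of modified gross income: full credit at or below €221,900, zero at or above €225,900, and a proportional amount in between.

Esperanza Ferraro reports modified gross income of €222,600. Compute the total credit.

€14,395

Apprenticeship Credit: €222,600 is below the €222,900 cutoff, so the full €1,075 applies.
Rural Housing Credit: income exceeds €180,400 by €42,200, which is 22 full-or-partial €2,000 increments; reduction = 22 × €125 = €2,750, leaving €4,971.
Health Coverage Credit: €222,600 is €700 into a €4,000 phase-out range, leaving 3,300/4,000 of the credit: €10,120 × 3,300/4,000 = €8,349.
Total: €1,075 + €4,971 + €8,349 = €14,395.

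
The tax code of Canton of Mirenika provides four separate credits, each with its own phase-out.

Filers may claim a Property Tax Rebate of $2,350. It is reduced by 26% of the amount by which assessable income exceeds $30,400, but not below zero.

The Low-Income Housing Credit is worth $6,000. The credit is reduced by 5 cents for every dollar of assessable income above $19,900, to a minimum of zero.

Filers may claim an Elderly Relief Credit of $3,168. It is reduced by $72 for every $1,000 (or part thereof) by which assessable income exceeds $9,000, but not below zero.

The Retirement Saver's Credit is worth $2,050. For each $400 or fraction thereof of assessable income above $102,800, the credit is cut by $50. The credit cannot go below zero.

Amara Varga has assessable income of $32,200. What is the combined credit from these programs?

Property Tax Rebate: 26% of the $1,800 excess over $30,400 is $468; credit = $2,350 − $468 = $1,882.
Low-Income Housing Credit: 5% of the $12,300 excess over $19,900 is $615; credit = $6,000 − $615 = $5,385.
Elderly Relief Credit: income exceeds $9,000 by $23,200, which is 24 full-or-partial $1,000 increments; reduction = 24 × $72 = $1,728, leaving $1,440.
Retirement Saver's Credit: $32,200 is at or below the $102,800 threshold, so the full $2,050 applies.
Total: $1,882 + $5,385 + $1,440 + $2,050 = $10,757.

$10,757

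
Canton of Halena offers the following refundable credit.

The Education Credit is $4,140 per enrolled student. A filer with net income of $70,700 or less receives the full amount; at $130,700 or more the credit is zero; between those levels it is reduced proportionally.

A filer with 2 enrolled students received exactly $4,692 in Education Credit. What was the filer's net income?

$96,700

Full credit = 2 × $4,140 = $8,280.
$4,692 is 4,692/8,280 of the full $8,280, so 3,588/8,280 of the $60,000 range has been used: income = $70,700 + $60,000 × 3,588/8,280 = $96,700.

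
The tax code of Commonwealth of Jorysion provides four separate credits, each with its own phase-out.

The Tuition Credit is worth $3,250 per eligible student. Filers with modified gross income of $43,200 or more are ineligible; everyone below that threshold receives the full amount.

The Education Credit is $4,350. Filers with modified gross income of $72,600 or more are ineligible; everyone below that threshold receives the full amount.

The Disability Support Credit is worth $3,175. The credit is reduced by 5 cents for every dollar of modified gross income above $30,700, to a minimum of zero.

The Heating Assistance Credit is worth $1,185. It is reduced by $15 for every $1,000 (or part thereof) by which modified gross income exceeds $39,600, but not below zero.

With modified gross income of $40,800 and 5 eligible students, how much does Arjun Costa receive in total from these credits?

Tuition Credit: base = 5 × $3,250 = $16,250. $40,800 is below the $43,200 cutoff, so the full $16,250 applies.
Education Credit: $40,800 is below the $72,600 cutoff, so the full $4,350 applies.
Disability Support Credit: 5% of the $10,100 excess over $30,700 is $505; credit = $3,175 − $505 = $2,670.
Heating Assistance Credit: income exceeds $39,600 by $1,200, which is 2 full-or-partial $1,000 increments; reduction = 2 × $15 = $30, leaving $1,155.
Total: $16,250 + $4,350 + $2,670 + $1,155 = $24,425.

$24,425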